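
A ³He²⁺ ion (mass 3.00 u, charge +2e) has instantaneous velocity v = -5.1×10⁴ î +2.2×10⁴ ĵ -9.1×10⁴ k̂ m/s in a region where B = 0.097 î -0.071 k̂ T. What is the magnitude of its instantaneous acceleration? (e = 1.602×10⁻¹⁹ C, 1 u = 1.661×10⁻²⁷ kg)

v×B = (-1560, -1.24×10⁴, -2130) N/C.
F = q v×B = (3.204×10⁻¹⁹ C)·(-1560, -1.24×10⁴, -2130) = (-5.00×10⁻¹⁶, -3.99×10⁻¹⁵, -6.84×10⁻¹⁶) N.
|a| = |F|/m = 4.077×10⁻¹⁵/4.983×10⁻²⁷ ≈ 8.18×10¹¹ m/s².

|a| ≈ 8.18×10¹¹ m/s²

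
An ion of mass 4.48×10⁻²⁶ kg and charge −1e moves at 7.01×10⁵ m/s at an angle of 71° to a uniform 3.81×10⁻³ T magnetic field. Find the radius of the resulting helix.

r ≈ 48.6 m

v⊥ = v sinθ = 7.01×10⁵·sin71° ≈ 6.628×10⁵ m/s.
r = m v⊥/(|q|B) = (4.48×10⁻²⁶)(6.628×10⁵)/((1.602×10⁻¹⁹)(3.81×10⁻³)) ≈ 48.6 m.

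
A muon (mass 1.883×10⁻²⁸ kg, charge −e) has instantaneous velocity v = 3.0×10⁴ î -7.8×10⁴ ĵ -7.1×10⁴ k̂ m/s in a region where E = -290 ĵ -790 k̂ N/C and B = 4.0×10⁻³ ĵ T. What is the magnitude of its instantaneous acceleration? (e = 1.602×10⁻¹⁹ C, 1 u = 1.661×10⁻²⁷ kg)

|a| ≈ 6.66×10¹¹ m/s²

v×B = (284, 0, 120) N/C.
E + v×B = (284, -290, -670) N/C.
F = q(E + v×B) = (−1.602×10⁻¹⁹ C)·(284, -290, -670) = (-4.55×10⁻¹⁷, 4.65×10⁻¹⁷, 1.07×10⁻¹⁶) N.
|a| = |F|/m = 1.255×10⁻¹⁶/1.883×10⁻²⁸ ≈ 6.66×10¹¹ m/s².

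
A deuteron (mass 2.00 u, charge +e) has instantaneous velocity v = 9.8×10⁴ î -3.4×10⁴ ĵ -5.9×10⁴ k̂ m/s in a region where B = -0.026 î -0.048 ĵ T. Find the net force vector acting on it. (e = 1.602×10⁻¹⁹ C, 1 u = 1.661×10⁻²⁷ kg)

v×B = (-2830, 1530, -5590) N/C.
F = q v×B = (1.602×10⁻¹⁹ C)·(-2830, 1530, -5590) = (-4.54×10⁻¹⁶, 2.46×10⁻¹⁶, -8.95×10⁻¹⁶) N.

F ≈ (-4.54×10⁻¹⁶, 2.46×10⁻¹⁶, -8.95×10⁻¹⁶) N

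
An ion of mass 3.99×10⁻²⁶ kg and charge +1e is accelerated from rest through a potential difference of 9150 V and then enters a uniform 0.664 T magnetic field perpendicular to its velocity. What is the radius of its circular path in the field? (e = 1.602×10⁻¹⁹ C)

r ≈ 0.102 m

Acceleration: |q|V = ½mv² ⇒ v = √(2|q|V/m) = √(2·1.602×10⁻¹⁹·9150/3.99×10⁻²⁶) ≈ 2.711×10⁵ m/s.
In the field: r = mv/(|q|B) = (3.99×10⁻²⁶)(2.711×10⁵)/((1.602×10⁻¹⁹)(0.664)) ≈ 0.102 m.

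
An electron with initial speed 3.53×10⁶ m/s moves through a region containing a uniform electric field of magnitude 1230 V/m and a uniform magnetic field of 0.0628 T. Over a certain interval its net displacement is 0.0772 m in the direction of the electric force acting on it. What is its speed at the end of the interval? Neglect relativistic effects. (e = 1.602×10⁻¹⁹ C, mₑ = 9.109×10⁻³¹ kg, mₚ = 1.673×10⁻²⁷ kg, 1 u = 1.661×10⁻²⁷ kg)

B does no work; ΔKE = |q|E d.
½mv_f² = ½mv₀² + |q|Ed = ½(9.109×10⁻³¹)(3.53×10⁶)² + (1.602×10⁻¹⁹)(1230)(0.0772) ≈ 5.675×10⁻¹⁸ J + 1.521×10⁻¹⁷ J ≈ 2.089×10⁻¹⁷ J.
v_f = √(2·2.089×10⁻¹⁷/9.109×10⁻³¹) ≈ 6.77×10⁶ m/s.

v_f ≈ 6.77×10⁶ m/s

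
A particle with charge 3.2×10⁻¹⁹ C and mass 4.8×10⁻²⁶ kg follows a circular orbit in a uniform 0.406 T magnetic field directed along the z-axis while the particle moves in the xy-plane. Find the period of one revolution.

T ≈ 2.32×10⁻⁶ s

The cyclotron period depends only on m, q, B: T = 2πm/(|q|B).
T = 2π(4.8×10⁻²⁶)/((3.2×10⁻¹⁹)(0.406)) ≈ 2.32×10⁻⁶ s.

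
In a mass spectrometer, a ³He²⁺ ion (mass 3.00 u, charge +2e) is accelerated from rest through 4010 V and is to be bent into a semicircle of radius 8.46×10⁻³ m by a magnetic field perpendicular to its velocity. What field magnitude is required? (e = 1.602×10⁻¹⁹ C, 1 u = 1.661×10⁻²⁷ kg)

B ≈ 1.32 T

v = √(2|q|V/m) = √(2·3.204×10⁻¹⁹·4010/4.983×10⁻²⁷) ≈ 7.181×10⁵ m/s.
B = mv/(|q|r) = (4.983×10⁻²⁷)(7.181×10⁵)/((3.204×10⁻¹⁹)(8.46×10⁻³)) ≈ 1.32 T.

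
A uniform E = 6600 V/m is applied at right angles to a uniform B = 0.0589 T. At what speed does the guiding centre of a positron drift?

v_d ≈ 1.12×10⁵ m/s

The steady drift has the magnetic force balancing the electric force, so v_d = E/B.
v_d = 6600/0.0589 = 1.12×10⁵ m/s.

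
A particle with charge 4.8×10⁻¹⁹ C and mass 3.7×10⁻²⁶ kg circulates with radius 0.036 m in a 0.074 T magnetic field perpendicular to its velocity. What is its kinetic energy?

v = |q|Br/m, then KE = ½mv² = (qBr)²/(2m).
v = (4.8×10⁻¹⁹)(0.074)(0.036)/3.7×10⁻²⁶ ≈ 3.456×10⁴ m/s.
KE = ½(3.7×10⁻²⁶)(3.456×10⁴)² ≈ 2.2×10⁻¹⁷ J.

KE ≈ 2.2×10⁻¹⁷ J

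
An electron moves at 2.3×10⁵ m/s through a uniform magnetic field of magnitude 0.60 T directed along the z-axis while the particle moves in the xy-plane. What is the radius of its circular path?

r ≈ 2.2×10⁻⁶ m

The magnetic force provides the centripetal force: |q|vB = mv²/r.
r = mv/(|q|B) = (9.109×10⁻³¹)(2.3×10⁵)/((1.602×10⁻¹⁹)(0.60)) ≈ 2.2×10⁻⁶ m.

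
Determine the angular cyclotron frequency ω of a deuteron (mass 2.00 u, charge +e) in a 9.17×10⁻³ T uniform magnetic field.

ω ≈ 4.42×10⁵ rad/s

ω = |q|B/m.
ω = (1.602×10⁻¹⁹)(9.17×10⁻³)/3.322×10⁻²⁷ ≈ 4.42×10⁵ rad/s.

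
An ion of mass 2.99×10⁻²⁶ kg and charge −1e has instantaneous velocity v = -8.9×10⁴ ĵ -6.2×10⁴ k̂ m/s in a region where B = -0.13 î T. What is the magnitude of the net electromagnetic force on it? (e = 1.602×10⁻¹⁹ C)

v×B = (0, 8060, -1.16×10⁴) N/C.
F = q v×B = (−1.602×10⁻¹⁹ C)·(0, 8060, -1.16×10⁴) = (0, -1.29×10⁻¹⁵, 1.85×10⁻¹⁵) N.
|F| = 2.26×10⁻¹⁵ N.

|F| ≈ 2.26×10⁻¹⁵ N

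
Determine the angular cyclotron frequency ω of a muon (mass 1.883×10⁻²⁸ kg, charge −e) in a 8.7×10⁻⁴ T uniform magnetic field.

ω ≈ 7.4×10⁵ rad/s

ω = |q|B/m.
ω = (1.602×10⁻¹⁹)(8.7×10⁻⁴)/1.883×10⁻²⁸ ≈ 7.4×10⁵ rad/s.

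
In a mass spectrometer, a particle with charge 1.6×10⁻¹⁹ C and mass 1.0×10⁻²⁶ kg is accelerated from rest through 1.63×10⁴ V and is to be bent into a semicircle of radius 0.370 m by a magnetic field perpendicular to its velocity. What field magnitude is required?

B ≈ 0.122 T

v = √(2|q|V/m) = √(2·1.6×10⁻¹⁹·1.63×10⁴/1.0×10⁻²⁶) ≈ 7.222×10⁵ m/s.
B = mv/(|q|r) = (1.0×10⁻²⁶)(7.222×10⁵)/((1.6×10⁻¹⁹)(0.370)) ≈ 0.122 T.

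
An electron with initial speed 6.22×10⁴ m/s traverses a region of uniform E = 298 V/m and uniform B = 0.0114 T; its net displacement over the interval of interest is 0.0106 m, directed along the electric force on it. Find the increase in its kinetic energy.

The magnetic force is always ⟂ v and does no work; only the electric force changes KE.
ΔKE = F_E · d = |q|E d = (1.602×10⁻¹⁹)(298)(0.0106) ≈ 5.06×10⁻¹⁹ J.

ΔKE ≈ 5.06×10⁻¹⁹ J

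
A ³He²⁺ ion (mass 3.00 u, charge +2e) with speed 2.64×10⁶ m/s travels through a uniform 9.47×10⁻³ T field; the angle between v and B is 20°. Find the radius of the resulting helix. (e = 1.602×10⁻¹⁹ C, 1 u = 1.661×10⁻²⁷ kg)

r ≈ 1.48 m

v⊥ = v sinθ = 2.64×10⁶·sin20° ≈ 9.029×10⁵ m/s.
r = m v⊥/(|q|B) = (4.983×10⁻²⁷)(9.029×10⁵)/((3.204×10⁻¹⁹)(9.47×10⁻³)) ≈ 1.48 m.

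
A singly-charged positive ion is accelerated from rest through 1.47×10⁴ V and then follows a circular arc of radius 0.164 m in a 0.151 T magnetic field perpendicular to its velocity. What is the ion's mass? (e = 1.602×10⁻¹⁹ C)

m ≈ 3.34×10⁻²⁷ kg

Combine |q|V = ½mv² and r = mv/(|q|B): eliminate v to get m = qB²r²/(2V).
m = (1.602×10⁻¹⁹)(0.151)²(0.164)²/(2·1.47×10⁴) ≈ 3.34×10⁻²⁷ kg.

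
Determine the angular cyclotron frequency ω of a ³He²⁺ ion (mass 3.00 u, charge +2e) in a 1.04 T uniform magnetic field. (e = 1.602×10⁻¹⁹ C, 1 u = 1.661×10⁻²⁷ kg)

ω = |q|B/m.
ω = (3.204×10⁻¹⁹)(1.04)/4.983×10⁻²⁷ ≈ 6.69×10⁷ rad/s.

ω ≈ 6.69×10⁷ rad/s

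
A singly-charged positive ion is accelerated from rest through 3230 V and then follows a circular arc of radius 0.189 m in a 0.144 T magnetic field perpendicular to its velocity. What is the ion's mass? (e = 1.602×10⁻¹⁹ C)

m ≈ 1.84×10⁻²⁶ kg

Combine |q|V = ½mv² and r = mv/(|q|B): eliminate v to get m = qB²r²/(2V).
m = (1.602×10⁻¹⁹)(0.144)²(0.189)²/(2·3230) ≈ 1.84×10⁻²⁶ kg.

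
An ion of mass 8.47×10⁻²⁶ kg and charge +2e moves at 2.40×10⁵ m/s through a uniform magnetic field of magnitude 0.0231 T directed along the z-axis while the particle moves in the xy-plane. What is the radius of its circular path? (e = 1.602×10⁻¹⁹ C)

r ≈ 2.75 m

The magnetic force provides the centripetal force: |q|vB = mv²/r.
r = mv/(|q|B) = (8.47×10⁻²⁶)(2.40×10⁵)/((3.204×10⁻¹⁹)(0.0231)) ≈ 2.75 m.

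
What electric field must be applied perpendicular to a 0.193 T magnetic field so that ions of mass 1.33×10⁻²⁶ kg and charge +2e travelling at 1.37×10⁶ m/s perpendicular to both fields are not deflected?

For straight-line motion qE = qvB, so E = vB.
E = 1.37×10⁶ × 0.193 = 2.64×10⁵ V/m.

E = 2.64×10⁵ V/m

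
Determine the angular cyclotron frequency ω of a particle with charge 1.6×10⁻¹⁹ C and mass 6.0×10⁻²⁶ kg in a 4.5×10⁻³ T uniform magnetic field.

ω = |q|B/m.
ω = (1.6×10⁻¹⁹)(4.5×10⁻³)/6.0×10⁻²⁶ ≈ 1.2×10⁴ rad/s.

ω ≈ 1.2×10⁴ rad/s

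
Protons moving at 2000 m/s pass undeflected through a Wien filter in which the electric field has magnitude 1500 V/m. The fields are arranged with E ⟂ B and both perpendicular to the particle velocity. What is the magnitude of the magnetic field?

Balance of forces in the selector: qE = qvB ⇒ B = E/v.
B = 1500/2000 = 0.75 T.

B = 0.75 T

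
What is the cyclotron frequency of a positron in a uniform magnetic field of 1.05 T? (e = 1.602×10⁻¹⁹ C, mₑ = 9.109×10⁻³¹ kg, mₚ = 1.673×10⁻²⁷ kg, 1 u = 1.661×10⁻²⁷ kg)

f ≈ 2.94×10¹⁰ Hz

f = |q|B/(2πm).
f = (1.602×10⁻¹⁹)(1.05)/(2π·9.109×10⁻³¹) ≈ 2.94×10¹⁰ Hz.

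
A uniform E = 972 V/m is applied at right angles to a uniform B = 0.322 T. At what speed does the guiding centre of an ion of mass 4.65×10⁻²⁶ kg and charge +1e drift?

v_d ≈ 3020 m/s

The E×B drift speed is v_d = E/B.
v_d = 972/0.322 = 3020 m/s.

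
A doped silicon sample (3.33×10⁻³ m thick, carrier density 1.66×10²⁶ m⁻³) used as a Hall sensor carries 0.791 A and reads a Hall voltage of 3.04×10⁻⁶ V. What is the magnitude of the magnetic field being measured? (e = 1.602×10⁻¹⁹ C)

B ≈ 0.340 T

From V_H = IB/(n e t), B = V_H n e t / I.
B = (3.04×10⁻⁶)(1.66×10²⁶)(1.602×10⁻¹⁹)(3.33×10⁻³)/0.791 ≈ 0.340 T.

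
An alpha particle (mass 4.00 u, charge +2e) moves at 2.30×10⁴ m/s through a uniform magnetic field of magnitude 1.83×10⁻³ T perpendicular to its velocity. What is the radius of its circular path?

r ≈ 0.261 m

The magnetic force provides the centripetal force: |q|vB = mv²/r.
r = mv/(|q|B) = (6.644×10⁻²⁷)(2.30×10⁴)/((3.204×10⁻¹⁹)(1.83×10⁻³)) ≈ 0.261 m.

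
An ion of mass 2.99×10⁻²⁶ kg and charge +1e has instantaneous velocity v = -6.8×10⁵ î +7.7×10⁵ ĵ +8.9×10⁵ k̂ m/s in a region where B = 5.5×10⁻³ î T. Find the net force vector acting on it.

F ≈ (0, 7.84×10⁻¹⁶, -6.78×10⁻¹⁶) N

v×B = (0, 4900, -4240) N/C.
F = q v×B = (1.602×10⁻¹⁹ C)·(0, 4900, -4240) = (0, 7.84×10⁻¹⁶, -6.78×10⁻¹⁶) N.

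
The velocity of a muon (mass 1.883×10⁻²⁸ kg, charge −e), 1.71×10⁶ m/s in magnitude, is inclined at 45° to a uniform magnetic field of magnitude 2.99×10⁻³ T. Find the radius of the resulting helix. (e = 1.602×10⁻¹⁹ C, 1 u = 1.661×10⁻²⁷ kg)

r ≈ 0.475 m

v⊥ = v sinθ = 1.71×10⁶·sin45° ≈ 1.209×10⁶ m/s.
r = m v⊥/(|q|B) = (1.883×10⁻²⁸)(1.209×10⁶)/((1.602×10⁻¹⁹)(2.99×10⁻³)) ≈ 0.475 m.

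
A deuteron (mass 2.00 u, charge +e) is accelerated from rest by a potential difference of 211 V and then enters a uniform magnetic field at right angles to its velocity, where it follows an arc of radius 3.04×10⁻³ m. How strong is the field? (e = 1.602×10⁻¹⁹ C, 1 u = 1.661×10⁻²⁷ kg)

B ≈ 0.973 T

v = √(2|q|V/m) = √(2·1.602×10⁻¹⁹·211/3.322×10⁻²⁷) ≈ 1.427×10⁵ m/s.
B = mv/(|q|r) = (3.322×10⁻²⁷)(1.427×10⁵)/((1.602×10⁻¹⁹)(3.04×10⁻³)) ≈ 0.973 T.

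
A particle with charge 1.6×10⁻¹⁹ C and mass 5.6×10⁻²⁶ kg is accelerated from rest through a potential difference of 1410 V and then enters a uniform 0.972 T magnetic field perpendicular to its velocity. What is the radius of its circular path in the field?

Acceleration: |q|V = ½mv² ⇒ v = √(2|q|V/m) = √(2·1.6×10⁻¹⁹·1410/5.6×10⁻²⁶) ≈ 8.976×10⁴ m/s.
In the field: r = mv/(|q|B) = (5.6×10⁻²⁶)(8.976×10⁴)/((1.6×10⁻¹⁹)(0.972)) ≈ 0.0323 m.

r ≈ 0.0323 m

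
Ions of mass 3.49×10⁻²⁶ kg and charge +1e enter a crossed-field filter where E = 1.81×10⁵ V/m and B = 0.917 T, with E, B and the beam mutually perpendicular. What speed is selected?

Zero net Lorentz force requires |qE| = |q v×B|, i.e. E = vB.
v = E/B = 1.81×10⁵/0.917 = 1.97×10⁵ m/s.
The result is independent of the particle's charge and mass.

v = 1.97×10⁵ m/s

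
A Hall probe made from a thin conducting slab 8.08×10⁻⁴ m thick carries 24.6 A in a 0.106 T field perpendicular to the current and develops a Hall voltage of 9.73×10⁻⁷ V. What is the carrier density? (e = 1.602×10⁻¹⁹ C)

From V_H = IB/(n e t), n = IB/(V_H e t).
n = (24.6)(0.106)/((9.73×10⁻⁷)(1.602×10⁻¹⁹)(8.08×10⁻⁴)) ≈ 2.07×10²⁸ m⁻³.

n ≈ 2.07×10²⁸ m⁻³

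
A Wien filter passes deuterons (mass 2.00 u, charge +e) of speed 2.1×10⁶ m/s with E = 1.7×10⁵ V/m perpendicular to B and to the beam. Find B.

B = 0.081 T

Balance of forces in the selector: qE = qvB ⇒ B = E/v.
B = 1.7×10⁵/2.1×10⁶ = 0.081 T.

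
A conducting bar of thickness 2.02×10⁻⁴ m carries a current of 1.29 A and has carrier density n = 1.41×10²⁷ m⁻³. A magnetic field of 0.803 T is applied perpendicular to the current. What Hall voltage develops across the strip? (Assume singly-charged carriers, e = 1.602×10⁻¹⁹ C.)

V_H ≈ 2.27×10⁻⁵ V

V_H = IB/(n e t).
V_H = (1.29)(0.803)/((1.41×10²⁷)(1.602×10⁻¹⁹)(2.02×10⁻⁴)) ≈ 2.27×10⁻⁵ V.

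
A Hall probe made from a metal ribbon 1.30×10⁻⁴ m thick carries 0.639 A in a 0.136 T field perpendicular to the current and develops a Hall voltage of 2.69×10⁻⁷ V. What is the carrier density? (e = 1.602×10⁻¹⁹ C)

n ≈ 1.55×10²⁸ m⁻³

From V_H = IB/(n e t), n = IB/(V_H e t).
n = (0.639)(0.136)/((2.69×10⁻⁷)(1.602×10⁻¹⁹)(1.30×10⁻⁴)) ≈ 1.55×10²⁸ m⁻³.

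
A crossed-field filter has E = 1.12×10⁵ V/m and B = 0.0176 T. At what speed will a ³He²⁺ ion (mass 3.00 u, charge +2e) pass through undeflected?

For undeflected motion the electric and magnetic forces balance: qE = qvB.
v = E/B = 1.12×10⁵/0.0176 = 6.36×10⁶ m/s.

v = 6.36×10⁶ m/s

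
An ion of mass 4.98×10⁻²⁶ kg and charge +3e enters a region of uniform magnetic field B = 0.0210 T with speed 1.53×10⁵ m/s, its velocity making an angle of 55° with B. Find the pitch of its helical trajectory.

v∥ = v cosθ = 1.53×10⁵·cos55° ≈ 8.776×10⁴ m/s.
T = 2πm/(|q|B) = 2π(4.98×10⁻²⁶)/((4.806×10⁻¹⁹)(0.0210)) ≈ 3.100×10⁻⁵ s.
pitch = v∥ T = (8.776×10⁴)(3.100×10⁻⁵) ≈ 2.72 m.

p ≈ 2.72 m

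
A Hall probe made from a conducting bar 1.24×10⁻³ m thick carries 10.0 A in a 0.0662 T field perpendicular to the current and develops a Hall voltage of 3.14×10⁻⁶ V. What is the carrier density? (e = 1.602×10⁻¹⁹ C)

From V_H = IB/(n e t), n = IB/(V_H e t).
n = (10.0)(0.0662)/((3.14×10⁻⁶)(1.602×10⁻¹⁹)(1.24×10⁻³)) ≈ 1.06×10²⁷ m⁻³.

n ≈ 1.06×10²⁷ m⁻³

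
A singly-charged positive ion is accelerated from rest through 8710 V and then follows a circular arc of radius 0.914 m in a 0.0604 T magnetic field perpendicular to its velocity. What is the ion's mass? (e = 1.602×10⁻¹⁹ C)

Combine |q|V = ½mv² and r = mv/(|q|B): eliminate v to get m = qB²r²/(2V).
m = (1.602×10⁻¹⁹)(0.0604)²(0.914)²/(2·8710) ≈ 2.80×10⁻²⁶ kg.

m ≈ 2.80×10⁻²⁶ kg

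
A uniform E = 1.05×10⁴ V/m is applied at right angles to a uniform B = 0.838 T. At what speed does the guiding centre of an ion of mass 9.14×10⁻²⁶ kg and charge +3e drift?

In crossed fields the guiding centre drifts at v_d = |E×B|/B² = E/B, independent of charge and mass.
v_d = 1.05×10⁴/0.838 = 1.25×10⁴ m/s.

v_d ≈ 1.25×10⁴ m/s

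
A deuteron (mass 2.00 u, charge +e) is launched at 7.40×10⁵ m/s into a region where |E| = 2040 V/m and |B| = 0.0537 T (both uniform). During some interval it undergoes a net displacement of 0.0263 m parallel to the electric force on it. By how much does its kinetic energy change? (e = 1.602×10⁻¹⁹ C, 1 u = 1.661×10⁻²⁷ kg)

ΔKE ≈ 8.60×10⁻¹⁸ J

The magnetic force is always ⟂ v and does no work; only the electric force changes KE.
ΔKE = F_E · d = |q|E d = (1.602×10⁻¹⁹)(2040)(0.0263) ≈ 8.60×10⁻¹⁸ J.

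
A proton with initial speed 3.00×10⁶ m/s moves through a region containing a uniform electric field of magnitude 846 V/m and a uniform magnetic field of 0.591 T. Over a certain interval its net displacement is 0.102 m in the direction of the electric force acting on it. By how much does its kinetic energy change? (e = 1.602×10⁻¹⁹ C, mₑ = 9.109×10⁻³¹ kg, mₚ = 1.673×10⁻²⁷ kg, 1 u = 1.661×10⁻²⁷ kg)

ΔKE ≈ 1.38×10⁻¹⁷ J

The magnetic force is always ⟂ v and does no work; only the electric force changes KE.
ΔKE = F_E · d = |q|E d = (1.602×10⁻¹⁹)(846)(0.102) ≈ 1.38×10⁻¹⁷ J.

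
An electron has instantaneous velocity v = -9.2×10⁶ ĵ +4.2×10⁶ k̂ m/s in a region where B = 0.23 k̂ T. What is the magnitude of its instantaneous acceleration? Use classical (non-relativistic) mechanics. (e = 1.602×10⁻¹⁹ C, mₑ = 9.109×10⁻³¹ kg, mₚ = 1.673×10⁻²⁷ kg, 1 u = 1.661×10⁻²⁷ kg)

|a| ≈ 3.72×10¹⁷ m/s²

v×B = (-2.12×10⁶, 0, 0) N/C.
F = q v×B = (−1.602×10⁻¹⁹ C)·(-2.12×10⁶, 0, 0) = (3.39×10⁻¹³, 0, 0) N.
|a| = |F|/m = 3.390×10⁻¹³/9.109×10⁻³¹ ≈ 3.72×10¹⁷ m/s².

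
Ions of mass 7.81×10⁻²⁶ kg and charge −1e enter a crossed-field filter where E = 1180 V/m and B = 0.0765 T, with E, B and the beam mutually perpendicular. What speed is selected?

v = 1.54×10⁴ m/s

Zero net Lorentz force requires |qE| = |q v×B|, i.e. E = vB.
v = E/B = 1180/0.0765 = 1.54×10⁴ m/s.
The result is independent of the particle's charge and mass.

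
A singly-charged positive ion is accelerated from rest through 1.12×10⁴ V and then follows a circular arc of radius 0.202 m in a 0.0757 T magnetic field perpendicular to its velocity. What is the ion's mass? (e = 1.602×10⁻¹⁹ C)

Combine |q|V = ½mv² and r = mv/(|q|B): eliminate v to get m = qB²r²/(2V).
m = (1.602×10⁻¹⁹)(0.0757)²(0.202)²/(2·1.12×10⁴) ≈ 1.67×10⁻²⁷ kg.

m ≈ 1.67×10⁻²⁷ kg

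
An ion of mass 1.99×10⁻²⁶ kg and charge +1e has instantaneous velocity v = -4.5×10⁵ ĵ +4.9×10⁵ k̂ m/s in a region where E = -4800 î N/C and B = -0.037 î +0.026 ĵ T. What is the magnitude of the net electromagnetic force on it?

|F| ≈ 4.84×10⁻¹⁵ N

v×B = (-1.27×10⁴, -1.81×10⁴, -1.66×10⁴) N/C.
E + v×B = (-1.75×10⁴, -1.81×10⁴, -1.66×10⁴) N/C.
F = q(E + v×B) = (1.602×10⁻¹⁹ C)·(-1.75×10⁴, -1.81×10⁴, -1.66×10⁴) = (-2.81×10⁻¹⁵, -2.90×10⁻¹⁵, -2.67×10⁻¹⁵) N.
|F| = 4.84×10⁻¹⁵ N.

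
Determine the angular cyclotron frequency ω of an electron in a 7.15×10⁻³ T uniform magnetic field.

ω = |q|B/m.
ω = (1.602×10⁻¹⁹)(7.15×10⁻³)/9.109×10⁻³¹ ≈ 1.26×10⁹ rad/s.

ω ≈ 1.26×10⁹ rad/s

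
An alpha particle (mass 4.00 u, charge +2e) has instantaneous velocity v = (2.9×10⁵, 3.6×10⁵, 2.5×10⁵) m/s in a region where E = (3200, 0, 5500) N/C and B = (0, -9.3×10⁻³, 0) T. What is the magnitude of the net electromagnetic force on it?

|F| ≈ 1.98×10⁻¹⁵ N

v×B = (2320, 0, -2700) N/C.
E + v×B = (5520, 0, 2800) N/C.
F = q(E + v×B) = (3.204×10⁻¹⁹ C)·(5520, 0, 2800) = (1.77×10⁻¹⁵, 0, 8.98×10⁻¹⁶) N.
|F| = 1.98×10⁻¹⁵ N.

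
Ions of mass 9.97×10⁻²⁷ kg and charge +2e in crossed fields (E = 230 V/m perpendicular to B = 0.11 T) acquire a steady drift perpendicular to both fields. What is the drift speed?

v_d ≈ 2100 m/s

In crossed fields the guiding centre drifts at v_d = |E×B|/B² = E/B, independent of charge and mass.
v_d = 230/0.11 = 2100 m/s.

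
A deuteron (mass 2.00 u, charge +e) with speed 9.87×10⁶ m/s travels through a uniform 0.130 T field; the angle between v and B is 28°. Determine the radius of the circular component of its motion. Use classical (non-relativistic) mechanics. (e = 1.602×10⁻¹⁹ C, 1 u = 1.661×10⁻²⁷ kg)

v⊥ = v sinθ = 9.87×10⁶·sin28° ≈ 4.634×10⁶ m/s.
r = m v⊥/(|q|B) = (3.322×10⁻²⁷)(4.634×10⁶)/((1.602×10⁻¹⁹)(0.130)) ≈ 0.739 m.

r ≈ 0.739 m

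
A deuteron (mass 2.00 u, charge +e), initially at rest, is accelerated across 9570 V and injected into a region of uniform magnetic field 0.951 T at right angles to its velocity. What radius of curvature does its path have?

Acceleration: |q|V = ½mv² ⇒ v = √(2|q|V/m) = √(2·1.602×10⁻¹⁹·9570/3.322×10⁻²⁷) ≈ 9.607×10⁵ m/s.
In the field: r = mv/(|q|B) = (3.322×10⁻²⁷)(9.607×10⁵)/((1.602×10⁻¹⁹)(0.951)) ≈ 0.0209 m.

r ≈ 0.0209 m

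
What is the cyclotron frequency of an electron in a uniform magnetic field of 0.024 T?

f ≈ 6.7×10⁸ Hz

f = |q|B/(2πm).
f = (1.602×10⁻¹⁹)(0.024)/(2π·9.109×10⁻³¹) ≈ 6.7×10⁸ Hz.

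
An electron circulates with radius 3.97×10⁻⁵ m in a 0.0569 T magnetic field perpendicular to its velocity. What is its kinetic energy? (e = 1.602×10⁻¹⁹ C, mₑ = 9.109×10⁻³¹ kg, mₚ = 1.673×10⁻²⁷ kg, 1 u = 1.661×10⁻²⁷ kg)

KE ≈ 0.449 eV

v = |q|Br/m, then KE = ½mv² = (qBr)²/(2m).
v = (1.602×10⁻¹⁹)(0.0569)(3.97×10⁻⁵)/9.109×10⁻³¹ ≈ 3.973×10⁵ m/s.
KE = ½(9.109×10⁻³¹)(3.973×10⁵)² ≈ 7.19×10⁻²⁰ J = 0.449 eV.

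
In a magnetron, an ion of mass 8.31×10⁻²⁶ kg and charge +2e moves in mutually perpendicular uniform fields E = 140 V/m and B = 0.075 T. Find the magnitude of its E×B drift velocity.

v_d ≈ 1900 m/s

The steady drift has the magnetic force balancing the electric force, so v_d = E/B.
v_d = 140/0.075 = 1900 m/s.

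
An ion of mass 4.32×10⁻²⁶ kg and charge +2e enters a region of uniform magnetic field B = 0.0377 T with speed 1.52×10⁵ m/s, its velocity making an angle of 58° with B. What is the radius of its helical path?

r ≈ 0.461 m

v⊥ = v sinθ = 1.52×10⁵·sin58° ≈ 1.289×10⁵ m/s.
r = m v⊥/(|q|B) = (4.32×10⁻²⁶)(1.289×10⁵)/((3.204×10⁻¹⁹)(0.0377)) ≈ 0.461 m.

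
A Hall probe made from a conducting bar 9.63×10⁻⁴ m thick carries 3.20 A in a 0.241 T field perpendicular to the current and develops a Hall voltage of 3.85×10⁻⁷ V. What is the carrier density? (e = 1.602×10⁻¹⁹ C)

From V_H = IB/(n e t), n = IB/(V_H e t).
n = (3.20)(0.241)/((3.85×10⁻⁷)(1.602×10⁻¹⁹)(9.63×10⁻⁴)) ≈ 1.30×10²⁸ m⁻³.

n ≈ 1.30×10²⁸ m⁻³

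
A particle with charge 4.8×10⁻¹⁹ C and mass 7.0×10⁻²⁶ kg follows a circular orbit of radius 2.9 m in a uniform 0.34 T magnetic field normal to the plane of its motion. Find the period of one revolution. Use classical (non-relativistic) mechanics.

T ≈ 2.7×10⁻⁶ s

The cyclotron period depends only on m, q, B: T = 2πm/(|q|B).
T = 2π(7.0×10⁻²⁶)/((4.8×10⁻¹⁹)(0.34)) ≈ 2.7×10⁻⁶ s.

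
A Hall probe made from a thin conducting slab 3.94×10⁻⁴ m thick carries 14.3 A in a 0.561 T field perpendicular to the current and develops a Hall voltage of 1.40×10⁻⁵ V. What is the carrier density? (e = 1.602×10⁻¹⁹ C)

n ≈ 9.08×10²⁷ m⁻³

From V_H = IB/(n e t), n = IB/(V_H e t).
n = (14.3)(0.561)/((1.40×10⁻⁵)(1.602×10⁻¹⁹)(3.94×10⁻⁴)) ≈ 9.08×10²⁷ m⁻³.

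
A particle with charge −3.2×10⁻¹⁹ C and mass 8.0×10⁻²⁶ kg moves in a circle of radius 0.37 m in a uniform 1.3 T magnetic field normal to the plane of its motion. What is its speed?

From |q|vB = mv²/r, v = |q|Br/m.
v = (3.2×10⁻¹⁹)(1.3)(0.37)/8.0×10⁻²⁶ ≈ 1.9×10⁶ m/s.

v ≈ 1.9×10⁶ m/s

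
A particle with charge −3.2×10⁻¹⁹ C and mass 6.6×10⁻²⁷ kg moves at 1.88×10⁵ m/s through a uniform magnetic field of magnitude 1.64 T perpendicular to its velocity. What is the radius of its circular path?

r ≈ 2.36×10⁻³ m

The magnetic force provides the centripetal force: |q|vB = mv²/r.
r = mv/(|q|B) = (6.6×10⁻²⁷)(1.88×10⁵)/((3.2×10⁻¹⁹)(1.64)) ≈ 2.36×10⁻³ m.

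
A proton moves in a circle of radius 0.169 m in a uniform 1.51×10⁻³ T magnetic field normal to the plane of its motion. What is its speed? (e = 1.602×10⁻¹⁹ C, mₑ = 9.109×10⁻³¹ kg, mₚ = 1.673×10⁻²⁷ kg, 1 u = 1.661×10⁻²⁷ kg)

v ≈ 2.44×10⁴ m/s

From |q|vB = mv²/r, v = |q|Br/m.
v = (1.602×10⁻¹⁹)(1.51×10⁻³)(0.169)/1.673×10⁻²⁷ ≈ 2.44×10⁴ m/s.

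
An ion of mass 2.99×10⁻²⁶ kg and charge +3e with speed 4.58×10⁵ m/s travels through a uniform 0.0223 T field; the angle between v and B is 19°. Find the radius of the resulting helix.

v⊥ = v sinθ = 4.58×10⁵·sin19° ≈ 1.491×10⁵ m/s.
r = m v⊥/(|q|B) = (2.99×10⁻²⁶)(1.491×10⁵)/((4.806×10⁻¹⁹)(0.0223)) ≈ 0.416 m.

r ≈ 0.416 m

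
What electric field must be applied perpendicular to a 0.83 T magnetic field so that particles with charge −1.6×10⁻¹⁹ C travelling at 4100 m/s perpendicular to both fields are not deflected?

E = 3400 V/m

For straight-line motion qE = qvB, so E = vB.
E = 4100 × 0.83 = 3400 V/m.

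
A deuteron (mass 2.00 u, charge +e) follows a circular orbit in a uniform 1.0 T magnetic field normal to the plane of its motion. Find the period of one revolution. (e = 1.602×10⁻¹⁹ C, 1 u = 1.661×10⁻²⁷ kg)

T ≈ 1.3×10⁻⁷ s

The cyclotron period depends only on m, q, B: T = 2πm/(|q|B).
T = 2π(3.322×10⁻²⁷)/((1.602×10⁻¹⁹)(1.0)) ≈ 1.3×10⁻⁷ s.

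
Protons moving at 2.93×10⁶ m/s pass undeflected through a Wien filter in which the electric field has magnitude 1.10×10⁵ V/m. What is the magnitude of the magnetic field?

Balance of forces in the selector: qE = qvB ⇒ B = E/v.
B = 1.10×10⁵/2.93×10⁶ = 0.0375 T.

B = 0.0375 T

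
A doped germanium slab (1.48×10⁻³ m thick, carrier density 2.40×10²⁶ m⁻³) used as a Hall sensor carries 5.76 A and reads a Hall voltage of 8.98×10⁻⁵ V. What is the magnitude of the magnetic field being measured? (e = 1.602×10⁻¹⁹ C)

From V_H = IB/(n e t), B = V_H n e t / I.
B = (8.98×10⁻⁵)(2.40×10²⁶)(1.602×10⁻¹⁹)(1.48×10⁻³)/5.76 ≈ 0.887 T.

B ≈ 0.887 T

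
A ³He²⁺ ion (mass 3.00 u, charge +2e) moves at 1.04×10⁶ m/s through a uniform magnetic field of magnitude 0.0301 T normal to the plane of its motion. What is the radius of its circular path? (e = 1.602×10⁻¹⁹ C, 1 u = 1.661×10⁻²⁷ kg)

r ≈ 0.537 m

The magnetic force provides the centripetal force: |q|vB = mv²/r.
r = mv/(|q|B) = (4.983×10⁻²⁷)(1.04×10⁶)/((3.204×10⁻¹⁹)(0.0301)) ≈ 0.537 m.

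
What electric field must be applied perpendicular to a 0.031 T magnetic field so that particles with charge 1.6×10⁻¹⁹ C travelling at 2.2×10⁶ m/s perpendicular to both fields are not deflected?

For straight-line motion qE = qvB, so E = vB.
E = 2.2×10⁶ × 0.031 = 6.8×10⁴ V/m.

E = 6.8×10⁴ V/m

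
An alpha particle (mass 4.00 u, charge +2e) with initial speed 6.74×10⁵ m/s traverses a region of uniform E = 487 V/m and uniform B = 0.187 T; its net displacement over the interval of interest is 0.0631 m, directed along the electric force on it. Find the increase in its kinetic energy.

ΔKE ≈ 9.85×10⁻¹⁸ J

The magnetic force is always ⟂ v and does no work; only the electric force changes KE.
ΔKE = F_E · d = |q|E d = (3.204×10⁻¹⁹)(487)(0.0631) ≈ 9.85×10⁻¹⁸ J.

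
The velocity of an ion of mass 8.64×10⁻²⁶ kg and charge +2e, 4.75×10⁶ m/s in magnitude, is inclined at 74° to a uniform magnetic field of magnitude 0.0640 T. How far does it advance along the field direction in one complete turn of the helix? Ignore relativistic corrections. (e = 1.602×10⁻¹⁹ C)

p ≈ 34.7 m

v∥ = v cosθ = 4.75×10⁶·cos74° ≈ 1.309×10⁶ m/s.
T = 2πm/(|q|B) = 2π(8.64×10⁻²⁶)/((3.204×10⁻¹⁹)(0.0640)) ≈ 2.647×10⁻⁵ s.
pitch = v∥ T = (1.309×10⁶)(2.647×10⁻⁵) ≈ 34.7 m.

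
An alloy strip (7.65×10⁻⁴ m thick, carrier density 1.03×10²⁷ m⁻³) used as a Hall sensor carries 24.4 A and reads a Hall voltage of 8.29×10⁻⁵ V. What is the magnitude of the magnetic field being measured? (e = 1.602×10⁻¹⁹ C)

B ≈ 0.429 T

From V_H = IB/(n e t), B = V_H n e t / I.
B = (8.29×10⁻⁵)(1.03×10²⁷)(1.602×10⁻¹⁹)(7.65×10⁻⁴)/24.4 ≈ 0.429 T.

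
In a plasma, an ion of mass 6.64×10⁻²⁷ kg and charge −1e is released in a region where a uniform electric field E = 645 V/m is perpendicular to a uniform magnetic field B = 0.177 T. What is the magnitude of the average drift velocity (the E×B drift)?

In crossed fields the guiding centre drifts at v_d = |E×B|/B² = E/B, independent of charge and mass.
v_d = 645/0.177 = 3640 m/s.

v_d ≈ 3640 m/s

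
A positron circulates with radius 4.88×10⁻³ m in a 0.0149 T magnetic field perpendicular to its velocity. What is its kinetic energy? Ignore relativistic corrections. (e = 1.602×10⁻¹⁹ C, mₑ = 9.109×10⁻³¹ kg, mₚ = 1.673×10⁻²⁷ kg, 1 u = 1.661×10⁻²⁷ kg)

KE ≈ 465 eV

v = |q|Br/m, then KE = ½mv² = (qBr)²/(2m).
v = (1.602×10⁻¹⁹)(0.0149)(4.88×10⁻³)/9.109×10⁻³¹ ≈ 1.279×10⁷ m/s.
KE = ½(9.109×10⁻³¹)(1.279×10⁷)² ≈ 7.45×10⁻¹⁷ J = 465 eV.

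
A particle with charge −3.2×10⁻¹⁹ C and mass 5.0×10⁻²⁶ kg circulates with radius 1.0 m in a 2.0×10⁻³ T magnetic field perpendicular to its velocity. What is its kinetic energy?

KE ≈ 4.1×10⁻¹⁸ J

v = |q|Br/m, then KE = ½mv² = (qBr)²/(2m).
v = (3.2×10⁻¹⁹)(2.0×10⁻³)(1.0)/5.0×10⁻²⁶ ≈ 1.280×10⁴ m/s.
KE = ½(5.0×10⁻²⁶)(1.280×10⁴)² ≈ 4.1×10⁻¹⁸ J.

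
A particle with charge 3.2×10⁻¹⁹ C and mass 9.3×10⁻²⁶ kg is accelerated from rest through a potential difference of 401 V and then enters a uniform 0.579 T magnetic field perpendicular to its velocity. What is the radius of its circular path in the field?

r ≈ 0.0264 m

Acceleration: |q|V = ½mv² ⇒ v = √(2|q|V/m) = √(2·3.2×10⁻¹⁹·401/9.3×10⁻²⁶) ≈ 5.253×10⁴ m/s.
In the field: r = mv/(|q|B) = (9.3×10⁻²⁶)(5.253×10⁴)/((3.2×10⁻¹⁹)(0.579)) ≈ 0.0264 m.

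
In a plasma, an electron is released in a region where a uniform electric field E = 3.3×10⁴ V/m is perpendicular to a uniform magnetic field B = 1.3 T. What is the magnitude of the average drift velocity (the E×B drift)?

v_d ≈ 2.5×10⁴ m/s

In crossed fields the guiding centre drifts at v_d = |E×B|/B² = E/B, independent of charge and mass.
v_d = 3.3×10⁴/1.3 = 2.5×10⁴ m/s.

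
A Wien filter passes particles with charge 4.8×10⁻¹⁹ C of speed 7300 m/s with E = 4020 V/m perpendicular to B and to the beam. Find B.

Balance of forces in the selector: qE = qvB ⇒ B = E/v.
B = 4020/7300 = 0.551 T.

B = 0.551 T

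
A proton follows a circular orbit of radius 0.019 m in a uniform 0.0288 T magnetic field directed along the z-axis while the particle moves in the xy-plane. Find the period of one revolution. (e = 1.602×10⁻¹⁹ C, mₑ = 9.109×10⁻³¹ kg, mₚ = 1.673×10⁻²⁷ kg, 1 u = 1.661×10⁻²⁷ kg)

T ≈ 2.28×10⁻⁶ s

The cyclotron period depends only on m, q, B: T = 2πm/(|q|B).
T = 2π(1.673×10⁻²⁷)/((1.602×10⁻¹⁹)(0.0288)) ≈ 2.28×10⁻⁶ s.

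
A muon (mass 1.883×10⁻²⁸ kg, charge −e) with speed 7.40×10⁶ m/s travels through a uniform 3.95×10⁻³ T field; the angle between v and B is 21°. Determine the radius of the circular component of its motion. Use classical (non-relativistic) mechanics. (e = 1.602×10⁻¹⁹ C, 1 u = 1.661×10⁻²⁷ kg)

v⊥ = v sinθ = 7.40×10⁶·sin21° ≈ 2.652×10⁶ m/s.
r = m v⊥/(|q|B) = (1.883×10⁻²⁸)(2.652×10⁶)/((1.602×10⁻¹⁹)(3.95×10⁻³)) ≈ 0.789 m.

r ≈ 0.789 m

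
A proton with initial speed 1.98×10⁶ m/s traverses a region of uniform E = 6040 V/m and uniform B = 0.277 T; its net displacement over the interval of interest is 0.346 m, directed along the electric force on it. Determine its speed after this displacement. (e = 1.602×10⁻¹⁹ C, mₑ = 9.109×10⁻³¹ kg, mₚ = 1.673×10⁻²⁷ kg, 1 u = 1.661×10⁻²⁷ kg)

B does no work; ΔKE = |q|E d.
½mv_f² = ½mv₀² + |q|Ed = ½(1.673×10⁻²⁷)(1.98×10⁶)² + (1.602×10⁻¹⁹)(6040)(0.346) ≈ 3.279×10⁻¹⁵ J + 3.348×10⁻¹⁶ J ≈ 3.614×10⁻¹⁵ J.
v_f = √(2·3.614×10⁻¹⁵/1.673×10⁻²⁷) ≈ 2.08×10⁶ m/s.

v_f ≈ 2.08×10⁶ m/s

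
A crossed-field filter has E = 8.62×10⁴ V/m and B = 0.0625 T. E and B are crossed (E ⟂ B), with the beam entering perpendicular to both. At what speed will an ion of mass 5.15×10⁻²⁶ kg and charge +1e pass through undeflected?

Straight-line motion ⇒ electric and magnetic forces cancel, so E = vB.
v = E/B = 8.62×10⁴/0.0625 = 1.38×10⁶ m/s.

v = 1.38×10⁶ m/s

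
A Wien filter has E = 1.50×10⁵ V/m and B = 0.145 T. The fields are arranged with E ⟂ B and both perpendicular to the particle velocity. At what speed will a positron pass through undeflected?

Zero net Lorentz force requires |qE| = |q v×B|, i.e. E = vB.
v = E/B = 1.50×10⁵/0.145 = 1.03×10⁶ m/s.

v = 1.03×10⁶ m/s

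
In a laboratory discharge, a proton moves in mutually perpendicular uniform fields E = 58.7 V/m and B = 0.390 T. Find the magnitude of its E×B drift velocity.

v_d ≈ 151 m/s

In crossed fields the guiding centre drifts at v_d = |E×B|/B² = E/B, independent of charge and mass.
v_d = 58.7/0.390 = 151 m/s.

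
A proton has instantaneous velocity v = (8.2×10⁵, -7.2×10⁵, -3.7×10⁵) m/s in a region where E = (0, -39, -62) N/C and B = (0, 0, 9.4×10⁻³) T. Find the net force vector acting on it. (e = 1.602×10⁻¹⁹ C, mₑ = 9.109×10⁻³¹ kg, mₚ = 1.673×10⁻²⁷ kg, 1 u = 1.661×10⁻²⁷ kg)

v×B = (-6770, -7710, 0) N/C.
E + v×B = (-6770, -7750, -62.0) N/C.
F = q(E + v×B) = (1.602×10⁻¹⁹ C)·(-6770, -7750, -62.0) = (-1.08×10⁻¹⁵, -1.24×10⁻¹⁵, -9.93×10⁻¹⁸) N.

F ≈ (-1.08×10⁻¹⁵, -1.24×10⁻¹⁵, -9.93×10⁻¹⁸) N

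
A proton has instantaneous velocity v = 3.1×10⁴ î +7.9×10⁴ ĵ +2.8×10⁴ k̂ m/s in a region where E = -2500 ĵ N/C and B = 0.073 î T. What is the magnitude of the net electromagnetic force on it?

v×B = (0, 2040, -5770) N/C.
E + v×B = (0, -456, -5770) N/C.
F = q(E + v×B) = (1.602×10⁻¹⁹ C)·(0, -456, -5770) = (0, -7.31×10⁻¹⁷, -9.24×10⁻¹⁶) N.
|F| = 9.27×10⁻¹⁶ N.

|F| ≈ 9.27×10⁻¹⁶ N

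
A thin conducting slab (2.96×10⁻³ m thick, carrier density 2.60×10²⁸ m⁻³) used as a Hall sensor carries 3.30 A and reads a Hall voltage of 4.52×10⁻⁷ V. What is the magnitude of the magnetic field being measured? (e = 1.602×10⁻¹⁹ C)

From V_H = IB/(n e t), B = V_H n e t / I.
B = (4.52×10⁻⁷)(2.60×10²⁸)(1.602×10⁻¹⁹)(2.96×10⁻³)/3.30 ≈ 1.69 T.

B ≈ 1.69 T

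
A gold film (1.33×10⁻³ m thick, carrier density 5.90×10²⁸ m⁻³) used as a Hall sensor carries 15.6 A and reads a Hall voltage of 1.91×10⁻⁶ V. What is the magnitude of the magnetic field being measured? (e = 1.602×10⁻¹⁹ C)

B ≈ 1.54 T

From V_H = IB/(n e t), B = V_H n e t / I.
B = (1.91×10⁻⁶)(5.90×10²⁸)(1.602×10⁻¹⁹)(1.33×10⁻³)/15.6 ≈ 1.54 T.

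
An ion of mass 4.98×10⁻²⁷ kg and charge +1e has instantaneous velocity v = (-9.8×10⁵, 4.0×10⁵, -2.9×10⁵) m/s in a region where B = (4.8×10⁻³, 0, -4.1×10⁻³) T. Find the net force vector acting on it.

F ≈ (-2.63×10⁻¹⁶, -8.67×10⁻¹⁶, -3.08×10⁻¹⁶) N

v×B = (-1640, -5410, -1920) N/C.
F = q v×B = (1.602×10⁻¹⁹ C)·(-1640, -5410, -1920) = (-2.63×10⁻¹⁶, -8.67×10⁻¹⁶, -3.08×10⁻¹⁶) N.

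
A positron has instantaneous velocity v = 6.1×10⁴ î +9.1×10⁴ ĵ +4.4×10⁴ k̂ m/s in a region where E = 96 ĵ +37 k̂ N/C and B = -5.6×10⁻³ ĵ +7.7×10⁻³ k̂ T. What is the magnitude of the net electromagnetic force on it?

v×B = (947, -470, -342) N/C.
E + v×B = (947, -374, -305) N/C.
F = q(E + v×B) = (1.602×10⁻¹⁹ C)·(947, -374, -305) = (1.52×10⁻¹⁶, -5.99×10⁻¹⁷, -4.88×10⁻¹⁷) N.
|F| = 1.70×10⁻¹⁶ N.

|F| ≈ 1.70×10⁻¹⁶ N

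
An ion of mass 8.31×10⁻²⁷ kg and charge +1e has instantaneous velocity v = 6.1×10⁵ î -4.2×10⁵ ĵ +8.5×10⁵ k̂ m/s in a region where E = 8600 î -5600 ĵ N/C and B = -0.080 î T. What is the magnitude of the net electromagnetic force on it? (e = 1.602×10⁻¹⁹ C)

|F| ≈ 1.30×10⁻¹⁴ N

v×B = (0, -6.80×10⁴, -3.36×10⁴) N/C.
E + v×B = (8600, -7.36×10⁴, -3.36×10⁴) N/C.
F = q(E + v×B) = (1.602×10⁻¹⁹ C)·(8600, -7.36×10⁴, -3.36×10⁴) = (1.38×10⁻¹⁵, -1.18×10⁻¹⁴, -5.38×10⁻¹⁵) N.
|F| = 1.30×10⁻¹⁴ N.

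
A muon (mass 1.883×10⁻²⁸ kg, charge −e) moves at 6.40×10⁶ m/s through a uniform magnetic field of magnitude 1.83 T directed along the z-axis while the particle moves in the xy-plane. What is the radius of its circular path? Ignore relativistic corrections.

r ≈ 4.11×10⁻³ m

The magnetic force provides the centripetal force: |q|vB = mv²/r.
r = mv/(|q|B) = (1.883×10⁻²⁸)(6.40×10⁶)/((1.602×10⁻¹⁹)(1.83)) ≈ 4.11×10⁻³ m.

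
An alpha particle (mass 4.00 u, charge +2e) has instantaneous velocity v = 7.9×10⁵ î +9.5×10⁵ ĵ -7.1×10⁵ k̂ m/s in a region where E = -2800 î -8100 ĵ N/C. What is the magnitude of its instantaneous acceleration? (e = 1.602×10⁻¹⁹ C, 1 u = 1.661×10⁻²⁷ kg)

Only an electric field acts, so F = qE = (3.204×10⁻¹⁹ C)·(-2800, -8100, 0) = (-8.97×10⁻¹⁶, -2.60×10⁻¹⁵, 0) N.
|a| = |F|/m = 2.746×10⁻¹⁵/6.644×10⁻²⁷ ≈ 4.13×10¹¹ m/s².

|a| ≈ 4.13×10¹¹ m/s²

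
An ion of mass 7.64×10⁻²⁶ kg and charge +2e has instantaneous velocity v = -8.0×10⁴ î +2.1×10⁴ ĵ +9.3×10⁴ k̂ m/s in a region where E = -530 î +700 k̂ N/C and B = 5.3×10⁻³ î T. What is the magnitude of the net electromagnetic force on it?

|F| ≈ 2.99×10⁻¹⁶ N

v×B = (0, 493, -111) N/C.
E + v×B = (-530, 493, 589) N/C.
F = q(E + v×B) = (3.204×10⁻¹⁹ C)·(-530, 493, 589) = (-1.70×10⁻¹⁶, 1.58×10⁻¹⁶, 1.89×10⁻¹⁶) N.
|F| = 2.99×10⁻¹⁶ N.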